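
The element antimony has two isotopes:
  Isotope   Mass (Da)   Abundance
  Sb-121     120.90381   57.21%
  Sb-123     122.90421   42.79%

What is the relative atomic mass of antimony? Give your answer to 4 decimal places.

121.7598 Da

Average mass = Σ (abundance × isotope mass) = 0.5721 × 120.90381 + 0.4279 × 122.90421
= 69.169070 + 52.590711 = 121.759781 Da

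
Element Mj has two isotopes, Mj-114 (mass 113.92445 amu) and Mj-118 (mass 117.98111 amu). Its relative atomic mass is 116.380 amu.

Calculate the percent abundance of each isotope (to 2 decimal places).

Mj-114: 39.47%, Mj-118: 60.53%

Writing the weighted mean with unknown fraction x of Mj-114:
113.92445·x + 117.98111·(1 − x) = 116.380
(113.92445 − 117.98111)·x = 116.380 − 117.98111
x = -1.60111 / -4.05666 = 0.39469 → 39.47% Mj-114, 60.53% Mj-118.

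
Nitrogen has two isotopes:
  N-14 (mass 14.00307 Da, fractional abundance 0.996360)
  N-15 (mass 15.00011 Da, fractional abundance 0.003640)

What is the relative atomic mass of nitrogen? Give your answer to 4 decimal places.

14.0067 Da

Weight each isotope mass by its fractional abundance: 0.996360 × 14.00307 + 0.003640 × 15.00011
= 13.952099 + 0.054600 = 14.006699 Da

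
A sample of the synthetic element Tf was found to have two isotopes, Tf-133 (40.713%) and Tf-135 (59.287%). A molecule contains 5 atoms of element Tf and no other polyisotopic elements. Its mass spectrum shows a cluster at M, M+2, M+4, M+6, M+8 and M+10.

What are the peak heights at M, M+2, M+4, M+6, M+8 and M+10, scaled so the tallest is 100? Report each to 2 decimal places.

3.24 : 23.58 : 68.67 : 100.00 : 72.81 : 21.21

Each Tf atom is independently Tf-133 (p = 0.40713) or Tf-135 (q = 0.59287); the cluster is the binomial expansion (p + q)^5.
P(M) = 0.40713^5 = 0.011186
P(M+2) = 5 × 0.40713^4 × 0.59287^1 = 0.081445
P(M+4) = 10 × 0.40713^3 × 0.59287^2 = 0.237202
P(M+6) = 10 × 0.40713^2 × 0.59287^3 = 0.345418
P(M+8) = 5 × 0.40713^1 × 0.59287^4 = 0.251502
P(M+10) = 0.59287^5 = 0.073248
The M+6 peak is largest (0.345418); scaling to 100 gives 3.24 : 23.58 : 68.67 : 100.00 : 72.81 : 21.21.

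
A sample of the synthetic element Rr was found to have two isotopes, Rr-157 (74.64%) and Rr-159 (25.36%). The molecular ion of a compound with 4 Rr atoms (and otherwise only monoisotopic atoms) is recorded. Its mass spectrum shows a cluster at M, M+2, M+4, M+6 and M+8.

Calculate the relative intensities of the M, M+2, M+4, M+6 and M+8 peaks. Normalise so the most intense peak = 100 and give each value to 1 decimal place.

73.6 : 100.0 : 51.0 : 11.5 : 1.0

Each Rr atom is independently Rr-157 (p = 0.7464) or Rr-159 (q = 0.2536); the cluster is the binomial expansion (p + q)^4.
P(M) = 0.7464^4 = 0.310375
P(M+2) = 4 × 0.7464^3 × 0.2536^1 = 0.421817
P(M+4) = 6 × 0.7464^2 × 0.2536^2 = 0.214978
P(M+6) = 4 × 0.7464^1 × 0.2536^3 = 0.048694
P(M+8) = 0.2536^4 = 0.004136
The M+2 peak is largest (0.421817); scaling to 100 gives 73.6 : 100.0 : 51.0 : 11.5 : 1.0.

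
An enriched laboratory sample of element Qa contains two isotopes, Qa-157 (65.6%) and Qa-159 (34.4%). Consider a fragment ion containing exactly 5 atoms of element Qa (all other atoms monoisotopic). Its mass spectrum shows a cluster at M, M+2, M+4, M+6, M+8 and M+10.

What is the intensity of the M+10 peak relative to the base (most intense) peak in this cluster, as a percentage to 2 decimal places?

1.44%

(0.656 + 0.344)^5 gives M 0.1215, M+2 0.3185, M+4 0.3341, M+6 0.1752, M+8 0.0459, M+10 0.0048; the largest is M+4.
P(M+4) = C(5,2) × 0.656^3 × 0.344^2 = 10 × 0.28230042 × 0.118336 = 0.334063 (base)
P(M+10) = C(5,5) × 0.656^0 × 0.344^5 = 1 × 1.0000 × 0.00481717 = 0.004817
Relative intensity = 0.004817 / 0.334063 × 100 = 1.44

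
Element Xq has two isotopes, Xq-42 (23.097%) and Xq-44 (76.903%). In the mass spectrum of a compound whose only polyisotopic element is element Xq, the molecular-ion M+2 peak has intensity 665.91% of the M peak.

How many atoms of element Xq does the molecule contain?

For n independent Xq atoms, I(M+2)/I(M) = n · (abundance Xq-44) / (abundance Xq-42) = n · 0.76903/0.23097.
n = 6.6591 × 0.23097/0.76903 = 2.00 ≈ 2

2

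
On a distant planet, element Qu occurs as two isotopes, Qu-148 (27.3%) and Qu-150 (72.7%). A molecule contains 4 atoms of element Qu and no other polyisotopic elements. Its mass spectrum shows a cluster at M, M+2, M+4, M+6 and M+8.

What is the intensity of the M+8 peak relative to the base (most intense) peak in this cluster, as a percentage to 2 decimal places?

(0.273 + 0.727)^4 gives M 0.0056, M+2 0.0592, M+4 0.2363, M+6 0.4196, M+8 0.2793; the largest is M+6.
P(M+6) = C(4,3) × 0.273^1 × 0.727^3 = 4 × 0.2730 × 0.38424058 = 0.419591 (base)
P(M+8) = C(4,4) × 0.273^0 × 0.727^4 = 1 × 1.0000 × 0.2793429 = 0.279343
Relative intensity = 0.279343 / 0.419591 × 100 = 66.58

66.58%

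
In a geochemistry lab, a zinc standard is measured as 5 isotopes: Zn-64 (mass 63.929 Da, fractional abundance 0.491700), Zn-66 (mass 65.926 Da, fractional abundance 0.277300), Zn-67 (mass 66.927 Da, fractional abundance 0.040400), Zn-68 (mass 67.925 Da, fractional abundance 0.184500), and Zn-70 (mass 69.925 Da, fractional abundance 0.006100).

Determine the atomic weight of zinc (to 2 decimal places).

65.38 Da

Weight each isotope mass by its fractional abundance: 0.491700 × 63.929 + 0.277300 × 65.926 + 0.040400 × 66.927 + 0.184500 × 67.925 + 0.006100 × 69.925
= 31.4339 + 18.2813 + 2.7039 + 12.5322 + 0.4265 = 65.3778 Da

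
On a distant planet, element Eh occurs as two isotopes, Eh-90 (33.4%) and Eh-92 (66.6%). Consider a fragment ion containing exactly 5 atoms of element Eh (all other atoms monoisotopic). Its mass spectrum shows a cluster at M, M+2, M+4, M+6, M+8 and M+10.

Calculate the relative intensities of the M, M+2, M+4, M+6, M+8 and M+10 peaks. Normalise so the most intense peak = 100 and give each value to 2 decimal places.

Expanding (0.334 + 0.666)^5:
P(M) = 0.334^5 = 0.004157
P(M+2) = 5 × 0.334^4 × 0.666^1 = 0.041441
P(M+4) = 10 × 0.334^3 × 0.666^2 = 0.165268
P(M+6) = 10 × 0.334^2 × 0.666^3 = 0.329546
P(M+8) = 5 × 0.334^1 × 0.666^4 = 0.328559
P(M+10) = 0.666^5 = 0.131030
The M+6 peak is largest (0.329546); scaling to 100 gives 1.26 : 12.58 : 50.15 : 100.00 : 99.70 : 39.76.

1.26 : 12.58 : 50.15 : 100.00 : 99.70 : 39.76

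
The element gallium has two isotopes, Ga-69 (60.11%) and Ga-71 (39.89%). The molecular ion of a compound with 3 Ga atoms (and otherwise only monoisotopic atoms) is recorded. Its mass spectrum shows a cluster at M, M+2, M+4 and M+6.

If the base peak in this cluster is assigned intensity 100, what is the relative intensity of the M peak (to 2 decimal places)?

50.23

(0.6011 + 0.3989)^3 gives M 0.2172, M+2 0.4324, M+4 0.2869, M+6 0.0635; the largest is M+2.
P(M+2) = C(3,1) × 0.6011^2 × 0.3989^1 = 3 × 0.36132121 × 0.3989 = 0.432393 (base)
P(M) = C(3,0) × 0.6011^3 × 0.3989^0 = 1 × 0.21719018 × 1.0000 = 0.217190
Relative intensity = 0.217190 / 0.432393 × 100 = 50.23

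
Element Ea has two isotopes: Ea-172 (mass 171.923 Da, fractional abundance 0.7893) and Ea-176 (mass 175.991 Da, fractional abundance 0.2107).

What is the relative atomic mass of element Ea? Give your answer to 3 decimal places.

172.780 Da

Average mass = Σ (abundance × isotope mass) = 0.7893 × 171.923 + 0.2107 × 175.991
= 135.6988 + 37.0813 = 172.7801 Da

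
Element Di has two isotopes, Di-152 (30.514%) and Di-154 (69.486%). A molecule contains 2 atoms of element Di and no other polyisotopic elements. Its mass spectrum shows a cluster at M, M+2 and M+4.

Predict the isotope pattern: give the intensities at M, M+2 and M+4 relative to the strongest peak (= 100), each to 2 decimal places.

Each Di atom is independently Di-152 (p = 0.30514) or Di-154 (q = 0.69486); the cluster is the binomial expansion (p + q)^2.
P(M) = 0.30514^2 = 0.093110
P(M+2) = 2 × 0.30514^1 × 0.69486^1 = 0.424059
P(M+4) = 0.69486^2 = 0.482830
The M+4 peak is largest (0.482830); scaling to 100 gives 19.28 : 87.83 : 100.00.

19.28 : 87.83 : 100.00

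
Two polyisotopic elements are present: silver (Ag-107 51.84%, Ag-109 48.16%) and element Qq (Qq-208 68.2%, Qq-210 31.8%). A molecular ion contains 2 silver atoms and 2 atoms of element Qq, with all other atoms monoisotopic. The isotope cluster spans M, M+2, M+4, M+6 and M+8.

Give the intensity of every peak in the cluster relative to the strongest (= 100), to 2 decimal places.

Silver pattern (n=2): 0.26873856 : 0.49932288 : 0.23193856
Element Qq pattern (n=2): 0.465124 : 0.433752 : 0.101124
Convolve the two distributions (both contribute in 2-u steps):
  M: 0.26873856×0.465124 = 0.124997
  M+2: 0.26873856×0.433752 + 0.49932288×0.465124 = 0.348813
  M+4: 0.26873856×0.101124 + 0.49932288×0.433752 + 0.23193856×0.465124 = 0.351638
  M+6: 0.49932288×0.101124 + 0.23193856×0.433752 = 0.151097
  M+8: 0.23193856×0.101124 = 0.023455
Scale to base peak (0.351638) = 100: 35.55 : 99.20 : 100.00 : 42.97 : 6.67

35.55 : 99.20 : 100.00 : 42.97 : 6.67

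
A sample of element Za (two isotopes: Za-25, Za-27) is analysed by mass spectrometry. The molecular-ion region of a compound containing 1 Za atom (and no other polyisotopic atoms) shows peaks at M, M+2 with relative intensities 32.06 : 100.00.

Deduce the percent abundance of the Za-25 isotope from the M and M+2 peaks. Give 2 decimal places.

If p is the fraction of Za that is Za-25, then I(M+2)/I(M) = [C(1,1)·p^0·(1−p)] / p^1 = 1·(1−p)/p = 100.00/32.06 = 3.1192
(1−p)/p = 3.1192/1 = 3.1192  ⇒  p = 1/(1 + 3.1192) = 0.2428
Za-25: 24.28%, Za-27: 75.72%.

24.28%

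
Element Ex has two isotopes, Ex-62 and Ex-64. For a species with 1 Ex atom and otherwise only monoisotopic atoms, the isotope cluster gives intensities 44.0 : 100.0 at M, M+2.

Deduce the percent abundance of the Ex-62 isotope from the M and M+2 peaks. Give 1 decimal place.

If p is the fraction of Ex that is Ex-62, then I(M+2)/I(M) = [C(1,1)·p^0·(1−p)] / p^1 = 1·(1−p)/p = 100.0/44.0 = 2.2727
(1−p)/p = 2.2727/1 = 2.2727  ⇒  p = 1/(1 + 2.2727) = 0.3056
Ex-62: 30.6%, Ex-64: 69.4%.

30.6%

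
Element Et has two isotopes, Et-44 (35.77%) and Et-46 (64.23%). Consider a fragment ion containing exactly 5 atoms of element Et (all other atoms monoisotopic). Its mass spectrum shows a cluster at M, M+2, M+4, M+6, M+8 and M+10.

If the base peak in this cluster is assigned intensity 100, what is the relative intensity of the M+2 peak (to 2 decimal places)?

Binomial terms of (0.3577 + 0.6423)^5: M 0.0059, M+2 0.0526, M+4 0.1888, M+6 0.3390, M+8 0.3044, M+10 0.1093 → M+6 is the base peak.
P(M+6) = C(5,3) × 0.3577^2 × 0.6423^3 = 10 × 0.12794929 × 0.26498041 = 0.339041 (base)
P(M+2) = C(5,1) × 0.3577^4 × 0.6423^1 = 5 × 0.01637102 × 0.6423 = 0.052576
Relative intensity = 0.052576 / 0.339041 × 100 = 15.51

15.51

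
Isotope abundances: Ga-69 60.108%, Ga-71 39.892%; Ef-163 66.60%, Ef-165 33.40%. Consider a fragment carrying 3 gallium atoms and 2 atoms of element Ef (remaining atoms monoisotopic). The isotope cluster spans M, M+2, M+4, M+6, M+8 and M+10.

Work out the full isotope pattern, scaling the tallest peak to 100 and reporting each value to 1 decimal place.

Gallium pattern (n=3): 0.2171685 : 0.432386 : 0.2869625 : 0.063483
Element Ef pattern (n=2): 0.443556 : 0.444888 : 0.111556
Convolve the two distributions (both contribute in 2-u steps):
  M: 0.2171685×0.443556 = 0.096326
  M+2: 0.2171685×0.444888 + 0.432386×0.443556 = 0.288403
  M+4: 0.2171685×0.111556 + 0.432386×0.444888 + 0.2869625×0.443556 = 0.343874
  M+6: 0.432386×0.111556 + 0.2869625×0.444888 + 0.063483×0.443556 = 0.204060
  M+8: 0.2869625×0.111556 + 0.063483×0.444888 = 0.060255
  M+10: 0.063483×0.111556 = 0.007082
Scale to base peak (0.343874) = 100: 28.0 : 83.9 : 100.0 : 59.3 : 17.5 : 2.1

28.0 : 83.9 : 100.0 : 59.3 : 17.5 : 2.1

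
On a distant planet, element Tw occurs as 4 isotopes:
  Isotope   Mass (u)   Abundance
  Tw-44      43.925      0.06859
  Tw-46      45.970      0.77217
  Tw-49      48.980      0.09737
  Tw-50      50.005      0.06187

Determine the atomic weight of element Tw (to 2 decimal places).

Average mass = Σ (abundance × isotope mass) = 0.06859 × 43.925 + 0.77217 × 45.970 + 0.09737 × 48.980 + 0.06187 × 50.005
= 3.0128 + 35.4967 + 4.7692 + 3.0938 = 46.3725 u

46.37 u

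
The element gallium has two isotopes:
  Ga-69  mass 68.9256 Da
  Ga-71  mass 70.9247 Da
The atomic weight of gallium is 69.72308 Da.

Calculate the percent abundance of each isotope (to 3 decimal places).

Ga-69: 60.108%, Ga-71: 39.892%

With x = fraction of Ga-69 (so Ga-71 is 1 − x):
68.9256·x + 70.9247·(1 − x) = 69.72308
(68.9256 − 70.9247)·x = 69.72308 − 70.9247
x = -1.20162 / -1.9991 = 0.60108 → 60.108% Ga-69, 39.892% Ga-71.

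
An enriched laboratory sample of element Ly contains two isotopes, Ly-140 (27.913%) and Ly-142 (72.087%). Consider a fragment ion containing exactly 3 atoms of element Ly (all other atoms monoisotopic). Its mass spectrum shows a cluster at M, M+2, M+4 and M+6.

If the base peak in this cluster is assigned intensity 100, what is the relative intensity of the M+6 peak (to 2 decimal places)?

86.09

(0.27913 + 0.72087)^3 gives M 0.0217, M+2 0.1685, M+4 0.4352, M+6 0.3746; the largest is M+4.
P(M+4) = C(3,2) × 0.27913^1 × 0.72087^2 = 3 × 0.27913 × 0.51965356 = 0.435153 (base)
P(M+6) = C(3,3) × 0.27913^0 × 0.72087^3 = 1 × 1.0000 × 0.37460266 = 0.374603
Relative intensity = 0.374603 / 0.435153 × 100 = 86.09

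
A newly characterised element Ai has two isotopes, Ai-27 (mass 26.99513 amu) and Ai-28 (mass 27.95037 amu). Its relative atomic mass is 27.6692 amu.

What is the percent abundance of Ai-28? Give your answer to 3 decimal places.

Let x be the fractional abundance of Ai-27; then Ai-28 has abundance 1 − x.
26.99513·x + 27.95037·(1 − x) = 27.6692
(26.99513 − 27.95037)·x = 27.6692 − 27.95037
x = -0.28117 / -0.95524 = 0.29434 → 29.434% Ai-27, 70.566% Ai-28.

70.566%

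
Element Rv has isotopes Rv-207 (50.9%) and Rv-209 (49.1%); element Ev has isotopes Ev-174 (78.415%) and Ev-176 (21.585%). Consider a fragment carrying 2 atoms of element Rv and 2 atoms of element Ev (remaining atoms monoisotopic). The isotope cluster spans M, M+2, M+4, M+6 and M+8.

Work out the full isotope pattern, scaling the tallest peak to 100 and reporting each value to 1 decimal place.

Element Rv pattern (n=2): 0.259081 : 0.499838 : 0.241081
Element Ev pattern (n=2): 0.61489122 : 0.33851755 : 0.04659122
Convolve the two distributions (both contribute in 2-u steps):
  M: 0.259081×0.61489122 = 0.159307
  M+2: 0.259081×0.33851755 + 0.499838×0.61489122 = 0.395049
  M+4: 0.259081×0.04659122 + 0.499838×0.33851755 + 0.241081×0.61489122 = 0.329513
  M+6: 0.499838×0.04659122 + 0.241081×0.33851755 = 0.104898
  M+8: 0.241081×0.04659122 = 0.011232
Scale to base peak (0.395049) = 100: 40.3 : 100.0 : 83.4 : 26.6 : 2.8

40.3 : 100.0 : 83.4 : 26.6 : 2.8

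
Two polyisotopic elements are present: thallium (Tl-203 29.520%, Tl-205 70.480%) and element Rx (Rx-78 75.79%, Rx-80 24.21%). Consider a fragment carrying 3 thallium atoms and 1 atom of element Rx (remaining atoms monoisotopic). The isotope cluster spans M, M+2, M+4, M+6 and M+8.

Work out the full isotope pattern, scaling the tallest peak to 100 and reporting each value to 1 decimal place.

Thallium pattern (n=3): 0.02572463 : 0.18425524 : 0.43991564 : 0.35010449
Element Rx pattern (n=1): 0.7579 : 0.2421
Convolve the two distributions (both contribute in 2-u steps):
  M: 0.02572463×0.7579 = 0.019497
  M+2: 0.02572463×0.2421 + 0.18425524×0.7579 = 0.145875
  M+4: 0.18425524×0.2421 + 0.43991564×0.7579 = 0.378020
  M+6: 0.43991564×0.2421 + 0.35010449×0.7579 = 0.371848
  M+8: 0.35010449×0.2421 = 0.084760
Scale to base peak (0.378020) = 100: 5.2 : 38.6 : 100.0 : 98.4 : 22.4

5.2 : 38.6 : 100.0 : 98.4 : 22.4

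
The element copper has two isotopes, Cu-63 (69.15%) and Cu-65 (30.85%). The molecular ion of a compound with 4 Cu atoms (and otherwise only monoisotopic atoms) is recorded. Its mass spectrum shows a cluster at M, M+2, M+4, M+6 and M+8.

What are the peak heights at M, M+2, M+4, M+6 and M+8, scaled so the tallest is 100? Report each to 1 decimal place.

56.0 : 100.0 : 66.9 : 19.9 : 2.2

The 4 Cu atoms are independent, so intensities follow the terms of (0.6915 + 0.3085)^4.
P(M) = 0.6915^4 = 0.228649
P(M+2) = 4 × 0.6915^3 × 0.3085^1 = 0.408030
P(M+4) = 6 × 0.6915^2 × 0.3085^2 = 0.273052
P(M+6) = 4 × 0.6915^1 × 0.3085^3 = 0.081212
P(M+8) = 0.3085^4 = 0.009058
The M+2 peak is largest (0.408030); scaling to 100 gives 56.0 : 100.0 : 66.9 : 19.9 : 2.2.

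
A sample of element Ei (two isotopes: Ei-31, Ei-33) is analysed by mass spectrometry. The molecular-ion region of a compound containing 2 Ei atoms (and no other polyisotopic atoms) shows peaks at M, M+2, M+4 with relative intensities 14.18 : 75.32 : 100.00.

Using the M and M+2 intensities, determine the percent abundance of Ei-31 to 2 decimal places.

27.35%

Write p for the Ei-31 fraction. I(M+2)/I(M) = [C(2,1)·p^1·(1−p)] / p^2 = 2·(1−p)/p = 75.32/14.18 = 5.3117
(1−p)/p = 5.3117/2 = 2.6559  ⇒  p = 1/(1 + 2.6559) = 0.2735
Ei-31: 27.35%, Ei-33: 72.65%.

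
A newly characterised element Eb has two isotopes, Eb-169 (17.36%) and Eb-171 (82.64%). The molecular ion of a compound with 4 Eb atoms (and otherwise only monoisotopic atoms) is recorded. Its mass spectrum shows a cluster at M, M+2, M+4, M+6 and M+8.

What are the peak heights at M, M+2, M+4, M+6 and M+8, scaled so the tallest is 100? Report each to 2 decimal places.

Expanding (0.1736 + 0.8264)^4:
P(M) = 0.1736^4 = 0.000908
P(M+2) = 4 × 0.1736^3 × 0.8264^1 = 0.017294
P(M+4) = 6 × 0.1736^2 × 0.8264^2 = 0.123490
P(M+6) = 4 × 0.1736^1 × 0.8264^3 = 0.391905
P(M+8) = 0.8264^4 = 0.466403
The M+8 peak is largest (0.466403); scaling to 100 gives 0.19 : 3.71 : 26.48 : 84.03 : 100.00.

0.19 : 3.71 : 26.48 : 84.03 : 100.00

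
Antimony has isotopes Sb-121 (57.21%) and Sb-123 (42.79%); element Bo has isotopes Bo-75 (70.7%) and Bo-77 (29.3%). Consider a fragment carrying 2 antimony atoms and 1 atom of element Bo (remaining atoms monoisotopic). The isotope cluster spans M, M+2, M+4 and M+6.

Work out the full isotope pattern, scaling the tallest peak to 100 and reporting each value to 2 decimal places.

52.35 : 100.00 : 61.74 : 12.14

Antimony pattern (n=2): 0.32729841 : 0.48960318 : 0.18309841
Element Bo pattern (n=1): 0.7070 : 0.2930
Convolve the two distributions (both contribute in 2-u steps):
  M: 0.32729841×0.7070 = 0.231400
  M+2: 0.32729841×0.2930 + 0.48960318×0.7070 = 0.442048
  M+4: 0.48960318×0.2930 + 0.18309841×0.7070 = 0.272904
  M+6: 0.18309841×0.2930 = 0.053648
Scale to base peak (0.442048) = 100: 52.35 : 100.00 : 61.74 : 12.14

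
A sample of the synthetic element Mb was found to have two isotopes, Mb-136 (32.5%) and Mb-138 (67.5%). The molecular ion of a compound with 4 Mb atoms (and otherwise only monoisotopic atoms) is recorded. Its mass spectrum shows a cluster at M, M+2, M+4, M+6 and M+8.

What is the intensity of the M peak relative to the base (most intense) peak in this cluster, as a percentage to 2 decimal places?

(0.325 + 0.675)^4 gives M 0.0112, M+2 0.0927, M+4 0.2888, M+6 0.3998, M+8 0.2076; the largest is M+6.
P(M+6) = C(4,3) × 0.325^1 × 0.675^3 = 4 × 0.3250 × 0.30754688 = 0.399811 (base)
P(M) = C(4,0) × 0.325^4 × 0.675^0 = 1 × 0.01115664 × 1.0000 = 0.011157
Relative intensity = 0.011157 / 0.399811 × 100 = 2.79

2.79%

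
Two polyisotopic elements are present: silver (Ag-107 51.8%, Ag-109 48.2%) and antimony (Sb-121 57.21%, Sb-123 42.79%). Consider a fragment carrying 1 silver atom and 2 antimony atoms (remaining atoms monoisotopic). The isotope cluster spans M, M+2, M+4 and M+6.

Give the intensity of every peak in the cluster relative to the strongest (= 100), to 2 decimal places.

Silver pattern (n=1): 0.5180 : 0.4820
Antimony pattern (n=2): 0.32729841 : 0.48960318 : 0.18309841
Convolve the two distributions (both contribute in 2-u steps):
  M: 0.5180×0.32729841 = 0.169541
  M+2: 0.5180×0.48960318 + 0.4820×0.32729841 = 0.411372
  M+4: 0.5180×0.18309841 + 0.4820×0.48960318 = 0.330834
  M+6: 0.4820×0.18309841 = 0.088253
Scale to base peak (0.411372) = 100: 41.21 : 100.00 : 80.42 : 21.45

41.21 : 100.00 : 80.42 : 21.45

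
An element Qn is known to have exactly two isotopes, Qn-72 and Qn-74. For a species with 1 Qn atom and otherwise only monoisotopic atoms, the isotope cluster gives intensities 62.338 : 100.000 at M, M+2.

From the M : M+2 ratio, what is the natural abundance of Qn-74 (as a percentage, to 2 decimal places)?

61.60%

Write p for the Qn-72 fraction. I(M+2)/I(M) = [C(1,1)·p^0·(1−p)] / p^1 = 1·(1−p)/p = 100.000/62.338 = 1.6042
(1−p)/p = 1.6042/1 = 1.6042  ⇒  p = 1/(1 + 1.6042) = 0.3840
Qn-72: 38.40%, Qn-74: 61.60%.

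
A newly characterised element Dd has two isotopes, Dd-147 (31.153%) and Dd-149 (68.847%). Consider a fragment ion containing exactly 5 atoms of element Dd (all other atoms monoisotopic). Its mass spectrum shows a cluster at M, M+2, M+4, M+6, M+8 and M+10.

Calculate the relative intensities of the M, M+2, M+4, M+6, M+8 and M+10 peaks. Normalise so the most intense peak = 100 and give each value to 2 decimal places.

Expanding (0.31153 + 0.68847)^5:
P(M) = 0.31153^5 = 0.002934
P(M+2) = 5 × 0.31153^4 × 0.68847^1 = 0.032423
P(M+4) = 10 × 0.31153^3 × 0.68847^2 = 0.143308
P(M+6) = 10 × 0.31153^2 × 0.68847^3 = 0.316705
P(M+8) = 5 × 0.31153^1 × 0.68847^4 = 0.349953
P(M+10) = 0.68847^5 = 0.154677
The M+8 peak is largest (0.349953); scaling to 100 gives 0.84 : 9.26 : 40.95 : 90.50 : 100.00 : 44.20.

0.84 : 9.26 : 40.95 : 90.50 : 100.00 : 44.20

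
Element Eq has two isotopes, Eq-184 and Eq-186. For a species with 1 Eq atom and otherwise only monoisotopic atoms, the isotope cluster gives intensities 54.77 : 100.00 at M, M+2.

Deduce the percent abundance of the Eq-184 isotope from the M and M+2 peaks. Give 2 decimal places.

35.39%

Write p for the Eq-184 fraction. I(M+2)/I(M) = [C(1,1)·p^0·(1−p)] / p^1 = 1·(1−p)/p = 100.00/54.77 = 1.8258
(1−p)/p = 1.8258/1 = 1.8258  ⇒  p = 1/(1 + 1.8258) = 0.3539
Eq-184: 35.39%, Eq-186: 64.61%.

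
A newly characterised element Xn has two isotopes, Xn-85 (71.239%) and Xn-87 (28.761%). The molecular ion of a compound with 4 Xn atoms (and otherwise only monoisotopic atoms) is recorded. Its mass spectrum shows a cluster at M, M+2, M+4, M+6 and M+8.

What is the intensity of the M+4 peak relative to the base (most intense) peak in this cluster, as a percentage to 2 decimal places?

60.56%

Binomial terms of (0.71239 + 0.28761)^4: M 0.2576, M+2 0.4159, M+4 0.2519, M+6 0.0678, M+8 0.0068 → M+2 is the base peak.
P(M+2) = C(4,1) × 0.71239^3 × 0.28761^1 = 4 × 0.36153758 × 0.28761 = 0.415927 (base)
P(M+4) = C(4,2) × 0.71239^2 × 0.28761^2 = 6 × 0.50749951 × 0.08271951 = 0.251881
Relative intensity = 0.251881 / 0.415927 × 100 = 60.56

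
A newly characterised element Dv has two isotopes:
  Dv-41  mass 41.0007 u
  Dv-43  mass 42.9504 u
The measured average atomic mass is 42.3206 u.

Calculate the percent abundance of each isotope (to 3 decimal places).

With x = fraction of Dv-41 (so Dv-43 is 1 − x):
41.0007·x + 42.9504·(1 − x) = 42.3206
(41.0007 − 42.9504)·x = 42.3206 − 42.9504
x = -0.6298 / -1.9497 = 0.32302 → 32.302% Dv-41, 67.698% Dv-43.

Dv-41: 32.302%, Dv-43: 67.698%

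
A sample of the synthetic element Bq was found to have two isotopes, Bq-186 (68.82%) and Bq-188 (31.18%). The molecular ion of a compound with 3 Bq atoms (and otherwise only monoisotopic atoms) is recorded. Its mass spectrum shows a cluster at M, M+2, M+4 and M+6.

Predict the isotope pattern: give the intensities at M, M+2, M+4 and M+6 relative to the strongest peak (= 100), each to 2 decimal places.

73.57 : 100.00 : 45.31 : 6.84

The 3 Bq atoms are independent, so intensities follow the terms of (0.6882 + 0.3118)^3.
P(M) = 0.6882^3 = 0.325945
P(M+2) = 3 × 0.6882^2 × 0.3118^1 = 0.443023
P(M+4) = 3 × 0.6882^1 × 0.3118^2 = 0.200719
P(M+6) = 0.3118^3 = 0.030313
The M+2 peak is largest (0.443023); scaling to 100 gives 73.57 : 100.00 : 45.31 : 6.84.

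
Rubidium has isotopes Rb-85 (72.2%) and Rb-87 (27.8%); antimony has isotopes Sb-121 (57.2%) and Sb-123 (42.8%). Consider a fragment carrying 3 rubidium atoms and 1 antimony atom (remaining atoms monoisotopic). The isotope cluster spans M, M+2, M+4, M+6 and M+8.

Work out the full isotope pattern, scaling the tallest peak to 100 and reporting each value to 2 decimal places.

Rubidium pattern (n=3): 0.37636705 : 0.43475086 : 0.16739714 : 0.02148495
Antimony pattern (n=1): 0.5720 : 0.4280
Convolve the two distributions (both contribute in 2-u steps):
  M: 0.37636705×0.5720 = 0.215282
  M+2: 0.37636705×0.4280 + 0.43475086×0.5720 = 0.409763
  M+4: 0.43475086×0.4280 + 0.16739714×0.5720 = 0.281825
  M+6: 0.16739714×0.4280 + 0.02148495×0.5720 = 0.083935
  M+8: 0.02148495×0.4280 = 0.009196
Scale to base peak (0.409763) = 100: 52.54 : 100.00 : 68.78 : 20.48 : 2.24

52.54 : 100.00 : 68.78 : 20.48 : 2.24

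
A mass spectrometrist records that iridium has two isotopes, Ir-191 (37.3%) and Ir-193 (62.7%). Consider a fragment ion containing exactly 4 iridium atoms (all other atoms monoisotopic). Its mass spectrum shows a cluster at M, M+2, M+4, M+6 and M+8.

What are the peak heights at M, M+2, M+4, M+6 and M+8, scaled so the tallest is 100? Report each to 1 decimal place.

The 4 Ir atoms are independent, so intensities follow the terms of (0.373 + 0.627)^4.
P(M) = 0.373^4 = 0.019357
P(M+2) = 4 × 0.373^3 × 0.627^1 = 0.130153
P(M+4) = 6 × 0.373^2 × 0.627^2 = 0.328174
P(M+6) = 4 × 0.373^1 × 0.627^3 = 0.367766
P(M+8) = 0.627^4 = 0.154550
The M+6 peak is largest (0.367766); scaling to 100 gives 5.3 : 35.4 : 89.2 : 100.0 : 42.0.

5.3 : 35.4 : 89.2 : 100.0 : 42.0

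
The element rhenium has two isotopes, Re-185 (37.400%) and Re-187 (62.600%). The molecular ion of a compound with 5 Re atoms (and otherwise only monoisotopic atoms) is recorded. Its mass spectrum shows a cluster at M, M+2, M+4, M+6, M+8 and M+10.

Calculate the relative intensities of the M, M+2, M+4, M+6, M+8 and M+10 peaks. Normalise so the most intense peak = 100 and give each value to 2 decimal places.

The 5 Re atoms are independent, so intensities follow the terms of (0.37400 + 0.62600)^5.
P(M) = 0.37400^5 = 0.007317
P(M+2) = 5 × 0.37400^4 × 0.62600^1 = 0.061239
P(M+4) = 10 × 0.37400^3 × 0.62600^2 = 0.205005
P(M+6) = 10 × 0.37400^2 × 0.62600^3 = 0.343136
P(M+8) = 5 × 0.37400^1 × 0.62600^4 = 0.287170
P(M+10) = 0.62600^5 = 0.096133
The M+6 peak is largest (0.343136); scaling to 100 gives 2.13 : 17.85 : 59.74 : 100.00 : 83.69 : 28.02.

2.13 : 17.85 : 59.74 : 100.00 : 83.69 : 28.02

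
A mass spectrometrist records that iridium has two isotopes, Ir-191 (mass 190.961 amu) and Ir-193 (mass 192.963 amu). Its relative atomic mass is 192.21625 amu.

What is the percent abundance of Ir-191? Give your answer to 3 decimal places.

37.300%

Writing the weighted mean with unknown fraction x of Ir-191:
190.961·x + 192.963·(1 − x) = 192.21625
(190.961 − 192.963)·x = 192.21625 − 192.963
x = -0.74675 / -2.002 = 0.37300 → 37.300% Ir-191, 62.700% Ir-193.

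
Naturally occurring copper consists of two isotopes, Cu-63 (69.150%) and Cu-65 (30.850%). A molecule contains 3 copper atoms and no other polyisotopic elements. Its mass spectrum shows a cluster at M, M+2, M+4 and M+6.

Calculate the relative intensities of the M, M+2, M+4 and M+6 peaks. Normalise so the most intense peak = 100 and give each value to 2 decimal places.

Expanding (0.69150 + 0.30850)^3:
P(M) = 0.69150^3 = 0.330656
P(M+2) = 3 × 0.69150^2 × 0.30850^1 = 0.442548
P(M+4) = 3 × 0.69150^1 × 0.30850^2 = 0.197435
P(M+6) = 0.30850^3 = 0.029361
The M+2 peak is largest (0.442548); scaling to 100 gives 74.72 : 100.00 : 44.61 : 6.63.

74.72 : 100.00 : 44.61 : 6.63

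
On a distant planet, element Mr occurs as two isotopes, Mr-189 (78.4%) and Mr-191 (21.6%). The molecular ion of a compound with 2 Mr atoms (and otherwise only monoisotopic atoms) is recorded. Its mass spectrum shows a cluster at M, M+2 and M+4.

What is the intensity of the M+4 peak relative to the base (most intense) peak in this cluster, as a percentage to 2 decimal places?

7.59%

(0.784 + 0.216)^2 gives M 0.6147, M+2 0.3387, M+4 0.0467; the largest is M.
P(M) = C(2,0) × 0.784^2 × 0.216^0 = 1 × 0.614656 × 1.0000 = 0.614656 (base)
P(M+4) = C(2,2) × 0.784^0 × 0.216^2 = 1 × 1.0000 × 0.046656 = 0.046656
Relative intensity = 0.046656 / 0.614656 × 100 = 7.59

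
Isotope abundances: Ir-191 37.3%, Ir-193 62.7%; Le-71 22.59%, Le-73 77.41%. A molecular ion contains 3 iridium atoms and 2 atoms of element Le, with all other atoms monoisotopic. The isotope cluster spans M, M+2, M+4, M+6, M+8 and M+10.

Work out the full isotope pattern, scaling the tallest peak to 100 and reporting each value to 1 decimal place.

Iridium pattern (n=3): 0.05189512 : 0.26170165 : 0.43991135 : 0.24649188
Element Le pattern (n=2): 0.05103081 : 0.34973838 : 0.59923081
Convolve the two distributions (both contribute in 2-u steps):
  M: 0.05189512×0.05103081 = 0.002648
  M+2: 0.05189512×0.34973838 + 0.26170165×0.05103081 = 0.031505
  M+4: 0.05189512×0.59923081 + 0.26170165×0.34973838 + 0.43991135×0.05103081 = 0.145073
  M+6: 0.26170165×0.59923081 + 0.43991135×0.34973838 + 0.24649188×0.05103081 = 0.323252
  M+8: 0.43991135×0.59923081 + 0.24649188×0.34973838 = 0.349816
  M+10: 0.24649188×0.59923081 = 0.147706
Scale to base peak (0.349816) = 100: 0.8 : 9.0 : 41.5 : 92.4 : 100.0 : 42.2

0.8 : 9.0 : 41.5 : 92.4 : 100.0 : 42.2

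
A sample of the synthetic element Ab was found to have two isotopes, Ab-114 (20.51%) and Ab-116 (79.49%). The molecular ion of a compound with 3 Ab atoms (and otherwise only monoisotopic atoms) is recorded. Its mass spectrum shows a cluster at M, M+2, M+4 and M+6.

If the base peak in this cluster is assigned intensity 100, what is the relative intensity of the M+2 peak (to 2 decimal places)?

Term probabilities: M 0.0086, M+2 0.1003, M+4 0.3888, M+6 0.5023. Base peak = M+6.
P(M+6) = C(3,3) × 0.2051^0 × 0.7949^3 = 1 × 1.0000 × 0.50227029 = 0.502270 (base)
P(M+2) = C(3,1) × 0.2051^2 × 0.7949^1 = 3 × 0.04206601 × 0.7949 = 0.100315
Relative intensity = 0.100315 / 0.502270 × 100 = 19.97

19.97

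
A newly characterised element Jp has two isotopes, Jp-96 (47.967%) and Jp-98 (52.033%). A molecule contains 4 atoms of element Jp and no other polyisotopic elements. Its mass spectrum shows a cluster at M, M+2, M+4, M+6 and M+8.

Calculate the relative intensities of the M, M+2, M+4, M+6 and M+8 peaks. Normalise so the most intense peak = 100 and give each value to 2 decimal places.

14.16 : 61.46 : 100.00 : 72.32 : 19.61

Expanding (0.47967 + 0.52033)^4:
P(M) = 0.47967^4 = 0.052938
P(M+2) = 4 × 0.47967^3 × 0.52033^1 = 0.229703
P(M+4) = 6 × 0.47967^2 × 0.52033^2 = 0.373761
P(M+6) = 4 × 0.47967^1 × 0.52033^3 = 0.270296
P(M+8) = 0.52033^4 = 0.073302
The M+4 peak is largest (0.373761); scaling to 100 gives 14.16 : 61.46 : 100.00 : 72.32 : 19.61.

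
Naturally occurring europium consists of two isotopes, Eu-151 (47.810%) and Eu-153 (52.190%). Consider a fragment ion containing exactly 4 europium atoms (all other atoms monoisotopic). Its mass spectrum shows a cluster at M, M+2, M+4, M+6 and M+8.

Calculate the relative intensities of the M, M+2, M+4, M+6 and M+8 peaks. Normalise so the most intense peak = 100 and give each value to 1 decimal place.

14.0 : 61.1 : 100.0 : 72.8 : 19.9

Expanding (0.47810 + 0.52190)^4:
P(M) = 0.47810^4 = 0.052249
P(M+2) = 4 × 0.47810^3 × 0.52190^1 = 0.228141
P(M+4) = 6 × 0.47810^2 × 0.52190^2 = 0.373563
P(M+6) = 4 × 0.47810^1 × 0.52190^3 = 0.271857
P(M+8) = 0.52190^4 = 0.074191
The M+4 peak is largest (0.373563); scaling to 100 gives 14.0 : 61.1 : 100.0 : 72.8 : 19.9.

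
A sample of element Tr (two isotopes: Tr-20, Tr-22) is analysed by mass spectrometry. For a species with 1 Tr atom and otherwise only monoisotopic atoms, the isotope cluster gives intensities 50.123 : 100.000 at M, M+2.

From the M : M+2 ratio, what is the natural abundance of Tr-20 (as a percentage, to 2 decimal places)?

If p is the fraction of Tr that is Tr-20, then I(M+2)/I(M) = [C(1,1)·p^0·(1−p)] / p^1 = 1·(1−p)/p = 100.000/50.123 = 1.9951
(1−p)/p = 1.9951/1 = 1.9951  ⇒  p = 1/(1 + 1.9951) = 0.3339
Tr-20: 33.39%, Tr-22: 66.61%.

33.39%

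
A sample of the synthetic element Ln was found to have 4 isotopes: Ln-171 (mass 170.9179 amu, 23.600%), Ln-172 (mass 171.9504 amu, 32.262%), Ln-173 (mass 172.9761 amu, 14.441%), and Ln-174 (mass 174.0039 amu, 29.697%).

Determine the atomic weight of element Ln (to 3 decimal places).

172.465 amu

Weight each isotope mass by its fractional abundance: 0.23600 × 170.9179 + 0.32262 × 171.9504 + 0.14441 × 172.9761 + 0.29697 × 174.0039
= 40.33662 + 55.47464 + 24.97948 + 51.67394 = 172.46468 amu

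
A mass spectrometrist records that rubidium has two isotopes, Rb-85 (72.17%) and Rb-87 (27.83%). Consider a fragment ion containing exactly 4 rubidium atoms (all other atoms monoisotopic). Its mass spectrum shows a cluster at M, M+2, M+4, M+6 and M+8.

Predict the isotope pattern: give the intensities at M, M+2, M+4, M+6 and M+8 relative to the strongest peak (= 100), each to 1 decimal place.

Each Rb atom is independently Rb-85 (p = 0.7217) or Rb-87 (q = 0.2783); the cluster is the binomial expansion (p + q)^4.
P(M) = 0.7217^4 = 0.271286
P(M+2) = 4 × 0.7217^3 × 0.2783^1 = 0.418450
P(M+4) = 6 × 0.7217^2 × 0.2783^2 = 0.242042
P(M+6) = 4 × 0.7217^1 × 0.2783^3 = 0.062224
P(M+8) = 0.2783^4 = 0.005999
The M+2 peak is largest (0.418450); scaling to 100 gives 64.8 : 100.0 : 57.8 : 14.9 : 1.4.

64.8 : 100.0 : 57.8 : 14.9 : 1.4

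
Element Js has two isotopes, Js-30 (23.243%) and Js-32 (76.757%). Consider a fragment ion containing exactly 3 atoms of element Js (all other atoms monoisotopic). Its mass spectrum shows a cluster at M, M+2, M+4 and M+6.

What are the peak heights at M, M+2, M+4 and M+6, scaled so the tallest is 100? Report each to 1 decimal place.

The 3 Js atoms are independent, so intensities follow the terms of (0.23243 + 0.76757)^3.
P(M) = 0.23243^3 = 0.012557
P(M+2) = 3 × 0.23243^2 × 0.76757^1 = 0.124401
P(M+4) = 3 × 0.23243^1 × 0.76757^2 = 0.410818
P(M+6) = 0.76757^3 = 0.452224
The M+6 peak is largest (0.452224); scaling to 100 gives 2.8 : 27.5 : 90.8 : 100.0.

2.8 : 27.5 : 90.8 : 100.0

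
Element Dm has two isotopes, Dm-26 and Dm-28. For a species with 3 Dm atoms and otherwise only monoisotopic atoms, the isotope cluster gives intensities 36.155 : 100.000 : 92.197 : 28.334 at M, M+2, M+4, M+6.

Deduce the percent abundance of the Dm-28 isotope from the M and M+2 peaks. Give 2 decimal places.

Write p for the Dm-26 fraction. I(M+2)/I(M) = [C(3,1)·p^2·(1−p)] / p^3 = 3·(1−p)/p = 100.000/36.155 = 2.7659
(1−p)/p = 2.7659/3 = 0.9220  ⇒  p = 1/(1 + 0.9220) = 0.5203
Dm-26: 52.03%, Dm-28: 47.97%.

47.97%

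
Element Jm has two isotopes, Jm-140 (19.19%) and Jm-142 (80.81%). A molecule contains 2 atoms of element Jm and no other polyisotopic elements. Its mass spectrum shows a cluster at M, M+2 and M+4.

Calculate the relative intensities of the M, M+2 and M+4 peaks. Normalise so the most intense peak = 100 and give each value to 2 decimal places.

5.64 : 47.49 : 100.00

The 2 Jm atoms are independent, so intensities follow the terms of (0.1919 + 0.8081)^2.
P(M) = 0.1919^2 = 0.036826
P(M+2) = 2 × 0.1919^1 × 0.8081^1 = 0.310149
P(M+4) = 0.8081^2 = 0.653026
The M+4 peak is largest (0.653026); scaling to 100 gives 5.64 : 47.49 : 100.00.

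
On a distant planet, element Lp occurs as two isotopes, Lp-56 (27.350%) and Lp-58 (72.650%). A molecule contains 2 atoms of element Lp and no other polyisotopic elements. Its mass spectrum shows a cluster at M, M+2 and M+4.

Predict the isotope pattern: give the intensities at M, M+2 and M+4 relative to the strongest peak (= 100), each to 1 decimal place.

Each Lp atom is independently Lp-56 (p = 0.27350) or Lp-58 (q = 0.72650); the cluster is the binomial expansion (p + q)^2.
P(M) = 0.27350^2 = 0.074802
P(M+2) = 2 × 0.27350^1 × 0.72650^1 = 0.397396
P(M+4) = 0.72650^2 = 0.527802
The M+4 peak is largest (0.527802); scaling to 100 gives 14.2 : 75.3 : 100.0.

14.2 : 75.3 : 100.0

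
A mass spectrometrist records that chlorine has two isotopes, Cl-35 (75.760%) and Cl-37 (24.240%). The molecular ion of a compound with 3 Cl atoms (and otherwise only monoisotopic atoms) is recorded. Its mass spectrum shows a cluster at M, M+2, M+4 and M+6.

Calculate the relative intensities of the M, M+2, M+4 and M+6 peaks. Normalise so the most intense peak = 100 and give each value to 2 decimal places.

Each Cl atom is independently Cl-35 (p = 0.75760) or Cl-37 (q = 0.24240); the cluster is the binomial expansion (p + q)^3.
P(M) = 0.75760^3 = 0.434830
P(M+2) = 3 × 0.75760^2 × 0.24240^1 = 0.417382
P(M+4) = 3 × 0.75760^1 × 0.24240^2 = 0.133545
P(M+6) = 0.24240^3 = 0.014243
The M peak is largest (0.434830); scaling to 100 gives 100.00 : 95.99 : 30.71 : 3.28.

100.00 : 95.99 : 30.71 : 3.28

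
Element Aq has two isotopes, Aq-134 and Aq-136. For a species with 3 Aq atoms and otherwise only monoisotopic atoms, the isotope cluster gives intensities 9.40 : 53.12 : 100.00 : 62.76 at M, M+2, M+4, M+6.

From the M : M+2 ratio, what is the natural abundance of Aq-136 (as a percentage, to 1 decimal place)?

65.3%

If p is the fraction of Aq that is Aq-134, then I(M+2)/I(M) = [C(3,1)·p^2·(1−p)] / p^3 = 3·(1−p)/p = 53.12/9.40 = 5.6511
(1−p)/p = 5.6511/3 = 1.8837  ⇒  p = 1/(1 + 1.8837) = 0.3468
Aq-134: 34.7%, Aq-136: 65.3%.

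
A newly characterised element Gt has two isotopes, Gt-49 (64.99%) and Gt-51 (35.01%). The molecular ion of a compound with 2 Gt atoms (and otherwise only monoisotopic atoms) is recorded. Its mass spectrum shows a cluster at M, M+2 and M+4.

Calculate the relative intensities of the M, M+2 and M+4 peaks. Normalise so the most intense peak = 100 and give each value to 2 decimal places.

Each Gt atom is independently Gt-49 (p = 0.6499) or Gt-51 (q = 0.3501); the cluster is the binomial expansion (p + q)^2.
P(M) = 0.6499^2 = 0.422370
P(M+2) = 2 × 0.6499^1 × 0.3501^1 = 0.455060
P(M+4) = 0.3501^2 = 0.122570
The M+2 peak is largest (0.455060); scaling to 100 gives 92.82 : 100.00 : 26.93.

92.82 : 100.00 : 26.93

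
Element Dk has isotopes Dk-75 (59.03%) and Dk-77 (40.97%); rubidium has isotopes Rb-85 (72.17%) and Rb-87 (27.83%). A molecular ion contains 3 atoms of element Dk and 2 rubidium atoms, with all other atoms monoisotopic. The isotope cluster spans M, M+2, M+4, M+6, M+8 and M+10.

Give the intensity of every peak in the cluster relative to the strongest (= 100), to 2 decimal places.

Element Dk pattern (n=3): 0.20569245 : 0.42828492 : 0.29725281 : 0.06876982
Rubidium pattern (n=2): 0.52085089 : 0.40169822 : 0.07745089
Convolve the two distributions (both contribute in 2-u steps):
  M: 0.20569245×0.52085089 = 0.107135
  M+2: 0.20569245×0.40169822 + 0.42828492×0.52085089 = 0.305699
  M+4: 0.20569245×0.07745089 + 0.42828492×0.40169822 + 0.29725281×0.52085089 = 0.342797
  M+6: 0.42828492×0.07745089 + 0.29725281×0.40169822 + 0.06876982×0.52085089 = 0.188396
  M+8: 0.29725281×0.07745089 + 0.06876982×0.40169822 = 0.050647
  M+10: 0.06876982×0.07745089 = 0.005326
Scale to base peak (0.342797) = 100: 31.25 : 89.18 : 100.00 : 54.96 : 14.77 : 1.55

31.25 : 89.18 : 100.00 : 54.96 : 14.77 : 1.55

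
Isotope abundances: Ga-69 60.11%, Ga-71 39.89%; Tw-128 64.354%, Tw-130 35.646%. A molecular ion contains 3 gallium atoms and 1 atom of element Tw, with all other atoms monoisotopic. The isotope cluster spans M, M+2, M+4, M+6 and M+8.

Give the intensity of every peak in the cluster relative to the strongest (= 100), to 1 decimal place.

39.3 : 100.0 : 95.3 : 40.2 : 6.4

Gallium pattern (n=3): 0.21719018 : 0.43239309 : 0.28694328 : 0.06347345
Element Tw pattern (n=1): 0.64354 : 0.35646
Convolve the two distributions (both contribute in 2-u steps):
  M: 0.21719018×0.64354 = 0.139771
  M+2: 0.21719018×0.35646 + 0.43239309×0.64354 = 0.355682
  M+4: 0.43239309×0.35646 + 0.28694328×0.64354 = 0.338790
  M+6: 0.28694328×0.35646 + 0.06347345×0.64354 = 0.143132
  M+8: 0.06347345×0.35646 = 0.022626
Scale to base peak (0.355682) = 100: 39.3 : 100.0 : 95.3 : 40.2 : 6.4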